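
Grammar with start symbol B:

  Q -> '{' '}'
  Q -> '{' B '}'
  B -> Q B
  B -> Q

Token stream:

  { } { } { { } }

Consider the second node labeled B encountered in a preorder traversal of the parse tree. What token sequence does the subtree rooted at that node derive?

[B [Q { }] [B [Q { }] [B [Q { [B [Q { }]] }]]]]

{ } { { } }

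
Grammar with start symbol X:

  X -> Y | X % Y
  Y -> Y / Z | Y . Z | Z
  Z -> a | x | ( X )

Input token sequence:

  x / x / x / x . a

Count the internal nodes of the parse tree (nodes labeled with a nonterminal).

11

[X [Y [Y [Y [Y [Y [Z x]] / [Z x]] / [Z x]] / [Z x]] . [Z a]]]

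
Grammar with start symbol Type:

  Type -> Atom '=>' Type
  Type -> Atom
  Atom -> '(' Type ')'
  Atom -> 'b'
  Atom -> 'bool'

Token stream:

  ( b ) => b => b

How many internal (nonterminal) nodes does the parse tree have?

[Type [Atom ( [Type [Atom b]] )] => [Type [Atom b] => [Type [Atom b]]]]

8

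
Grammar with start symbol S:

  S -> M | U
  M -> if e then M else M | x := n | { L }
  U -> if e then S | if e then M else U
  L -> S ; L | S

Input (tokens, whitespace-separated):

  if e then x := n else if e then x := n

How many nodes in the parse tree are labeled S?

[S [U if e then [M x := n] else [U if e then [S [M x := n]]]]]

2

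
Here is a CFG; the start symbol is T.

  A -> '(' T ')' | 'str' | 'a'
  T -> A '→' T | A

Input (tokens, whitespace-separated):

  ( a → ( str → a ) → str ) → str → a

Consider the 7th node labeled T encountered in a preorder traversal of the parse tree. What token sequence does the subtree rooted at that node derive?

[T [A ( [T [A a] → [T [A ( [T [A str] → [T [A a]]] )] → [T [A str]]]] )] → [T [A str] → [T [A a]]]]

str → a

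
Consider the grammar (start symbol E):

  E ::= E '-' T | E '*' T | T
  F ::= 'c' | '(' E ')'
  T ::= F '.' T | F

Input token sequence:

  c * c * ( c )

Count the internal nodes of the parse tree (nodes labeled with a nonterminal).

[E [E [E [T [F c]]] * [T [F c]]] * [T [F ( [E [T [F c]]] )]]]

12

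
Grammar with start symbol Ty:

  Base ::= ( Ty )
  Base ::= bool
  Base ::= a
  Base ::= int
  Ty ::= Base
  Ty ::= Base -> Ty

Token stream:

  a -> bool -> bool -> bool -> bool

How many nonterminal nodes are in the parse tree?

[Ty [Base a] -> [Ty [Base bool] -> [Ty [Base bool] -> [Ty [Base bool] -> [Ty [Base bool]]]]]]

10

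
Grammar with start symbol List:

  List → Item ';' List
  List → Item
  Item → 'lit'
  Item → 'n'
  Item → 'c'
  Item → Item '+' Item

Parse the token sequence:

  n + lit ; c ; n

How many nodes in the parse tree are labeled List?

3

[List [Item [Item n] + [Item lit]] ; [List [Item c] ; [List [Item n]]]]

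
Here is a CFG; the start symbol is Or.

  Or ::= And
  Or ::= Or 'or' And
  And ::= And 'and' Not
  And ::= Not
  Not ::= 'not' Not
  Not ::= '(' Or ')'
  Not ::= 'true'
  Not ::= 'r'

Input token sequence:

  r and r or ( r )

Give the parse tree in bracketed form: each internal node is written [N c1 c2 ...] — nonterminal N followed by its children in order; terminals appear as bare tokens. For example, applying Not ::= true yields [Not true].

Or
Or or And
And or And
And and Not or And
Not and Not or And
r and Not or And
r and r or And
r and r or Not
r and r or ( Or )
r and r or ( And )
r and r or ( Not )
r and r or ( r )

[Or [Or [And [And [Not r]] and [Not r]]] or [And [Not ( [Or [And [Not r]]] )]]]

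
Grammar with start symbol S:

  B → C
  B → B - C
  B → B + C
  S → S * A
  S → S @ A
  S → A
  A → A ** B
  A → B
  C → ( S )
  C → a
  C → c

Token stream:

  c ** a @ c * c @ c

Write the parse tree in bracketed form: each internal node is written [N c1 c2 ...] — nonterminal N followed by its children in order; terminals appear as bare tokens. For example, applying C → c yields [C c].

S
S @ A
S * A @ A
S @ A * A @ A
A @ A * A @ A
A ** B @ A * A @ A
B ** B @ A * A @ A
C ** B @ A * A @ A
c ** B @ A * A @ A
c ** C @ A * A @ A
c ** a @ A * A @ A
c ** a @ B * A @ A
c ** a @ C * A @ A
c ** a @ c * A @ A
c ** a @ c * B @ A
c ** a @ c * C @ A
c ** a @ c * c @ A
c ** a @ c * c @ B
c ** a @ c * c @ C
c ** a @ c * c @ c

[S [S [S [S [A [A [B [C c]]] ** [B [C a]]]] @ [A [B [C c]]]] * [A [B [C c]]]] @ [A [B [C c]]]]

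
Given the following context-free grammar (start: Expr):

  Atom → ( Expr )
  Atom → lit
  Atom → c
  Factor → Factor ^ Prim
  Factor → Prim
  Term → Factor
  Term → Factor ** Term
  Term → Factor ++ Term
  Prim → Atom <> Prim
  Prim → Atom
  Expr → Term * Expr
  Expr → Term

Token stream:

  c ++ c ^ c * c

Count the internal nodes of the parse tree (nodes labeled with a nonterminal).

17

[Expr [Term [Factor [Prim [Atom c]]] ++ [Term [Factor [Factor [Prim [Atom c]]] ^ [Prim [Atom c]]]]] * [Expr [Term [Factor [Prim [Atom c]]]]]]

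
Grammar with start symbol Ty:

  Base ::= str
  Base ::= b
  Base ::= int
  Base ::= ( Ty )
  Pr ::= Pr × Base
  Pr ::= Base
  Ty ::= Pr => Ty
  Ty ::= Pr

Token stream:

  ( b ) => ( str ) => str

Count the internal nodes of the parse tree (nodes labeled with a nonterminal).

15

[Ty [Pr [Base ( [Ty [Pr [Base b]]] )]] => [Ty [Pr [Base ( [Ty [Pr [Base str]]] )]] => [Ty [Pr [Base str]]]]]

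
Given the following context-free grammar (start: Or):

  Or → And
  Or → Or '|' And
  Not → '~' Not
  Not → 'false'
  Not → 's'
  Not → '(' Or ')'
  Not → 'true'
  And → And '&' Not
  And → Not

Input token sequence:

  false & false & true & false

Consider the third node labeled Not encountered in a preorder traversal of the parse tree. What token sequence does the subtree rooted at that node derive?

[Or [And [And [And [And [Not false]] & [Not false]] & [Not true]] & [Not false]]]

true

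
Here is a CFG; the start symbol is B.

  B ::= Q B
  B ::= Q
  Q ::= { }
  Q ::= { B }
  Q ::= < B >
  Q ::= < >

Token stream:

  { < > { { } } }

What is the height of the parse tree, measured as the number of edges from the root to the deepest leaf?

[B [Q { [B [Q < >] [B [Q { [B [Q { }]] }]]] }]]

7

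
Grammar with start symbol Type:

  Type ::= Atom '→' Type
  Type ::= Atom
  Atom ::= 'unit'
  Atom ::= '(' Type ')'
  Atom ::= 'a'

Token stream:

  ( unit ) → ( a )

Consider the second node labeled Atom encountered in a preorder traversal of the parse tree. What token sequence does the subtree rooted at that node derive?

[Type [Atom ( [Type [Atom unit]] )] → [Type [Atom ( [Type [Atom a]] )]]]

unit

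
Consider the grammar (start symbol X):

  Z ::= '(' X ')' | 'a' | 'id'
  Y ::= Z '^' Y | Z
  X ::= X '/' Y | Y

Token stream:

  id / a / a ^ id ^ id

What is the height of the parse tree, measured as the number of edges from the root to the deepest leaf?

5

[X [X [X [Y [Z id]]] / [Y [Z a]]] / [Y [Z a] ^ [Y [Z id] ^ [Y [Z id]]]]]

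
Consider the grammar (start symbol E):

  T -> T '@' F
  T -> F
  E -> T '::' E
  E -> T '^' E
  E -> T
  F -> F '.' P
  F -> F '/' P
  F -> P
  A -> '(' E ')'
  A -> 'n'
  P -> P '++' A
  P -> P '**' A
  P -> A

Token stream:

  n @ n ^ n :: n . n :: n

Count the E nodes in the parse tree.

[E [T [T [F [P [A n]]]] @ [F [P [A n]]]] ^ [E [T [F [P [A n]]]] :: [E [T [F [F [P [A n]]] . [P [A n]]]] :: [E [T [F [P [A n]]]]]]]]

4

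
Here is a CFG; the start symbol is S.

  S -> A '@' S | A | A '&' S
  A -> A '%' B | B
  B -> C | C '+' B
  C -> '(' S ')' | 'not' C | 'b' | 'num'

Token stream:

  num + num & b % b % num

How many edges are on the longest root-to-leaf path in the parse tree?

7

[S [A [B [C num] + [B [C num]]]] & [S [A [A [A [B [C b]]] % [B [C b]]] % [B [C num]]]]]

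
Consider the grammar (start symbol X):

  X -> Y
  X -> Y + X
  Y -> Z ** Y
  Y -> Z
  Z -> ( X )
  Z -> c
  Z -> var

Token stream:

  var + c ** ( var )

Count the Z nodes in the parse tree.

[X [Y [Z var]] + [X [Y [Z c] ** [Y [Z ( [X [Y [Z var]]] )]]]]]

4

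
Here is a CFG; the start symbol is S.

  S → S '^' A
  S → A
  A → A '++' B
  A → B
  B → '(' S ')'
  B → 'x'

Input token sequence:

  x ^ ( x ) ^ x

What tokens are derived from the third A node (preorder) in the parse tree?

x

[S [S [S [A [B x]]] ^ [A [B ( [S [A [B x]]] )]]] ^ [A [B x]]]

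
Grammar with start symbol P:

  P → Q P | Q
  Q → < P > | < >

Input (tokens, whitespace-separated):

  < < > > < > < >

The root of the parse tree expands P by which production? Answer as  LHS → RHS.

P → Q P

[P [Q < [P [Q < >]] >] [P [Q < >] [P [Q < >]]]]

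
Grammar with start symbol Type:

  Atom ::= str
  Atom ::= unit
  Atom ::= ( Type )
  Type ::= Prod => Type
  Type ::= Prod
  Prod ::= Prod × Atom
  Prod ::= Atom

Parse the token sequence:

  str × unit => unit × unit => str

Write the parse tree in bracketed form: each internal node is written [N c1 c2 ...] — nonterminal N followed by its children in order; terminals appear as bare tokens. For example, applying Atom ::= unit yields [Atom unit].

Type
Prod => Type
Prod × Atom => Type
Atom × Atom => Type
str × Atom => Type
str × unit => Type
str × unit => Prod => Type
str × unit => Prod × Atom => Type
str × unit => Atom × Atom => Type
str × unit => unit × Atom => Type
str × unit => unit × unit => Type
str × unit => unit × unit => Prod
str × unit => unit × unit => Atom
str × unit => unit × unit => str

[Type [Prod [Prod [Atom str]] × [Atom unit]] => [Type [Prod [Prod [Atom unit]] × [Atom unit]] => [Type [Prod [Atom str]]]]]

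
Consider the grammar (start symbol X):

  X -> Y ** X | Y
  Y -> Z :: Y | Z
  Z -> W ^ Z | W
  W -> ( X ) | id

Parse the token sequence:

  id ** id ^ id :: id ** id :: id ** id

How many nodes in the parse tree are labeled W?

[X [Y [Z [W id]]] ** [X [Y [Z [W id] ^ [Z [W id]]] :: [Y [Z [W id]]]] ** [X [Y [Z [W id]] :: [Y [Z [W id]]]] ** [X [Y [Z [W id]]]]]]]

7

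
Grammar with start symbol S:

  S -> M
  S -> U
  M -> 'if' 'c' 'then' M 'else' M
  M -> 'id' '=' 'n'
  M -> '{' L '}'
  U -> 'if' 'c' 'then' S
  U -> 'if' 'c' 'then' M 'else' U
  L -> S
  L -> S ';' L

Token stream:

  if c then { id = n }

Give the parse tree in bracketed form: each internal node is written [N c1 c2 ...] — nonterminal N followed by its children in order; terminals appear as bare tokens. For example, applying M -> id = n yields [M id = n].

[S [U if c then [S [M { [L [S [M id = n]]] }]]]]

S
U
if c then S
if c then M
if c then { L }
if c then { S }
if c then { M }
if c then { id = n }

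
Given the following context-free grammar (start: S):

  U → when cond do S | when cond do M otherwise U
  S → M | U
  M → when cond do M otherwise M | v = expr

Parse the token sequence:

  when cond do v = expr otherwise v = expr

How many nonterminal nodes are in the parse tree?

4

[S [M when cond do [M v = expr] otherwise [M v = expr]]]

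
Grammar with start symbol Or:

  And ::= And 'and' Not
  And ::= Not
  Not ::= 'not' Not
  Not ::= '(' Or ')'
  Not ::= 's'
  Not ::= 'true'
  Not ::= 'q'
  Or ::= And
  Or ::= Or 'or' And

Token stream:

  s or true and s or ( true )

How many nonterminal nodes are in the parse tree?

14

[Or [Or [Or [And [Not s]]] or [And [And [Not true]] and [Not s]]] or [And [Not ( [Or [And [Not true]]] )]]]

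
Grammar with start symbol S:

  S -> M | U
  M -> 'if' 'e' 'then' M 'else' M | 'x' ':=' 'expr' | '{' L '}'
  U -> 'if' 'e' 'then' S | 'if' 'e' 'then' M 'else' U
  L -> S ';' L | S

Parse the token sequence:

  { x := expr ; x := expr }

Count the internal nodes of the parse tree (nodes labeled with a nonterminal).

8

[S [M { [L [S [M x := expr]] ; [L [S [M x := expr]]]] }]]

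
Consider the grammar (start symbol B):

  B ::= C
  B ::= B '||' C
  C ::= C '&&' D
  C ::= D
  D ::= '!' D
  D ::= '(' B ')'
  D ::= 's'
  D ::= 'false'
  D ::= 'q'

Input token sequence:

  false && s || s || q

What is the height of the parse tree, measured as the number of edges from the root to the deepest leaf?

6

[B [B [B [C [C [D false]] && [D s]]] || [C [D s]]] || [C [D q]]]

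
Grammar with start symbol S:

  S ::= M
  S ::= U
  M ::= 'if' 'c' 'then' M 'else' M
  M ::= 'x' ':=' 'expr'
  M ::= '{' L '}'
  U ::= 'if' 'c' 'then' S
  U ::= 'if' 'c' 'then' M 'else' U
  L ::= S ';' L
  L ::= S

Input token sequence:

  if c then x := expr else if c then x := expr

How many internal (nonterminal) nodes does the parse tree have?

6

[S [U if c then [M x := expr] else [U if c then [S [M x := expr]]]]]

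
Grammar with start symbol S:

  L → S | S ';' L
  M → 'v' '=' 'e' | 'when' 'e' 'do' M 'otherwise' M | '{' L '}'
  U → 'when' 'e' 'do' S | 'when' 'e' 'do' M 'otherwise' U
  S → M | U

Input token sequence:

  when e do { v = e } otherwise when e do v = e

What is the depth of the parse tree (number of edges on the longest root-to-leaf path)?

6

[S [U when e do [M { [L [S [M v = e]]] }] otherwise [U when e do [S [M v = e]]]]]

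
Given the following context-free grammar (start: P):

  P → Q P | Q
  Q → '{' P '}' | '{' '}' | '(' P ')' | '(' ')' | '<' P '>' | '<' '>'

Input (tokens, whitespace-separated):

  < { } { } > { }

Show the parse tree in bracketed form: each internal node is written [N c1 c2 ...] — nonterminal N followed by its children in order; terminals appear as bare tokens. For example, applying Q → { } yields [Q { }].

[P [Q < [P [Q { }] [P [Q { }]]] >] [P [Q { }]]]

P
Q P
< P > P
< Q P > P
< { } P > P
< { } Q > P
< { } { } > P
< { } { } > Q
< { } { } > { }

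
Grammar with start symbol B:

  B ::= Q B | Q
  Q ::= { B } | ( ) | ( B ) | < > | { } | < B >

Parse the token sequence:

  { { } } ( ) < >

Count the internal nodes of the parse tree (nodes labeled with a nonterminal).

[B [Q { [B [Q { }]] }] [B [Q ( )] [B [Q < >]]]]

8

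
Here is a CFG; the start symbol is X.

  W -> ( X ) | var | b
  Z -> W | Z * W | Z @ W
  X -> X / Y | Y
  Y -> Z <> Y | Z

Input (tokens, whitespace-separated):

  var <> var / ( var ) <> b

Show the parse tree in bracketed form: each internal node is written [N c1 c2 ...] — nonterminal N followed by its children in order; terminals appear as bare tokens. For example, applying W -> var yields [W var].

[X [X [Y [Z [W var]] <> [Y [Z [W var]]]]] / [Y [Z [W ( [X [Y [Z [W var]]]] )]] <> [Y [Z [W b]]]]]

X
X / Y
Y / Y
Z <> Y / Y
W <> Y / Y
var <> Y / Y
var <> Z / Y
var <> W / Y
var <> var / Y
var <> var / Z <> Y
var <> var / W <> Y
var <> var / ( X ) <> Y
var <> var / ( Y ) <> Y
var <> var / ( Z ) <> Y
var <> var / ( W ) <> Y
var <> var / ( var ) <> Y
var <> var / ( var ) <> Z
var <> var / ( var ) <> W
var <> var / ( var ) <> b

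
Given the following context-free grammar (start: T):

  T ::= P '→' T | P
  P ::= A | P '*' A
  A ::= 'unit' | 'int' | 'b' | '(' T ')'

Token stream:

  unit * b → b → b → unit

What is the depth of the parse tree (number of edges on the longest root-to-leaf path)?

[T [P [P [A unit]] * [A b]] → [T [P [A b]] → [T [P [A b]] → [T [P [A unit]]]]]]

6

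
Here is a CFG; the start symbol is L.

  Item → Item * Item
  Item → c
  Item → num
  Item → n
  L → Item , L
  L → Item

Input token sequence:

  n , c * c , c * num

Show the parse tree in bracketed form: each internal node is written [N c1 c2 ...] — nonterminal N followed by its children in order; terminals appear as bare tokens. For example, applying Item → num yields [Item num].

L
Item , L
n , L
n , Item , L
n , Item * Item , L
n , c * Item , L
n , c * c , L
n , c * c , Item
n , c * c , Item * Item
n , c * c , c * Item
n , c * c , c * num

[L [Item n] , [L [Item [Item c] * [Item c]] , [L [Item [Item c] * [Item num]]]]]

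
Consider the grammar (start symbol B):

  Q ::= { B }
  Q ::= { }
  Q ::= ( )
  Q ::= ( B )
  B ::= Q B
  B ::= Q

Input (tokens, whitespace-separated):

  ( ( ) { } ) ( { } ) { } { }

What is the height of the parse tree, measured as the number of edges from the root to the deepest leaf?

5

[B [Q ( [B [Q ( )] [B [Q { }]]] )] [B [Q ( [B [Q { }]] )] [B [Q { }] [B [Q { }]]]]]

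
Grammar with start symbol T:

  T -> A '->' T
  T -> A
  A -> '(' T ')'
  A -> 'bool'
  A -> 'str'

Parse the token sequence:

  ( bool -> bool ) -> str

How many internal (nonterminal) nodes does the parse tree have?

[T [A ( [T [A bool] -> [T [A bool]]] )] -> [T [A str]]]

8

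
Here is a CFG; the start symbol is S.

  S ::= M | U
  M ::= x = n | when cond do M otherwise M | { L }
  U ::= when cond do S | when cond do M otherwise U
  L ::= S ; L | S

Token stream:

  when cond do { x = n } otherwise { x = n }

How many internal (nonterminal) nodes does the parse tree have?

10

[S [M when cond do [M { [L [S [M x = n]]] }] otherwise [M { [L [S [M x = n]]] }]]]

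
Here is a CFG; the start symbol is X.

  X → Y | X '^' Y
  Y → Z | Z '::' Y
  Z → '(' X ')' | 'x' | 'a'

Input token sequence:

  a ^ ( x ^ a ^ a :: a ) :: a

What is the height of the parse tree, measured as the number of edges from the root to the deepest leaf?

[X [X [Y [Z a]]] ^ [Y [Z ( [X [X [X [Y [Z x]]] ^ [Y [Z a]]] ^ [Y [Z a] :: [Y [Z a]]]] )] :: [Y [Z a]]]]

8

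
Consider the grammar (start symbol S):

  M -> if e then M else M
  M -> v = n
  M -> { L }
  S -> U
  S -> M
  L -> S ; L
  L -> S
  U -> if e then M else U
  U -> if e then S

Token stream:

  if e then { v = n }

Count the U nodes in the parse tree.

1

[S [U if e then [S [M { [L [S [M v = n]]] }]]]]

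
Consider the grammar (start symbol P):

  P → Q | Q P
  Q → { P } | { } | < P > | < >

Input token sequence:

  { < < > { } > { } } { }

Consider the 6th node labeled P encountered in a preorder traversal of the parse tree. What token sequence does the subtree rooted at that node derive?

{ }

[P [Q { [P [Q < [P [Q < >] [P [Q { }]]] >] [P [Q { }]]] }] [P [Q { }]]]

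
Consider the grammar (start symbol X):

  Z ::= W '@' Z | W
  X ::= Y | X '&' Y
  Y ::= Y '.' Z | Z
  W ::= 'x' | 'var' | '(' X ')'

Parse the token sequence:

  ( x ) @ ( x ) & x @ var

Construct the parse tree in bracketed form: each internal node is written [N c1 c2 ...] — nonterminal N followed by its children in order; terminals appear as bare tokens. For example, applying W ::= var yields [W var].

[X [X [Y [Z [W ( [X [Y [Z [W x]]]] )] @ [Z [W ( [X [Y [Z [W x]]]] )]]]]] & [Y [Z [W x] @ [Z [W var]]]]]

X
X & Y
Y & Y
Z & Y
W @ Z & Y
( X ) @ Z & Y
( Y ) @ Z & Y
( Z ) @ Z & Y
( W ) @ Z & Y
( x ) @ Z & Y
( x ) @ W & Y
( x ) @ ( X ) & Y
( x ) @ ( Y ) & Y
( x ) @ ( Z ) & Y
( x ) @ ( W ) & Y
( x ) @ ( x ) & Y
( x ) @ ( x ) & Z
( x ) @ ( x ) & W @ Z
( x ) @ ( x ) & x @ Z
( x ) @ ( x ) & x @ W
( x ) @ ( x ) & x @ var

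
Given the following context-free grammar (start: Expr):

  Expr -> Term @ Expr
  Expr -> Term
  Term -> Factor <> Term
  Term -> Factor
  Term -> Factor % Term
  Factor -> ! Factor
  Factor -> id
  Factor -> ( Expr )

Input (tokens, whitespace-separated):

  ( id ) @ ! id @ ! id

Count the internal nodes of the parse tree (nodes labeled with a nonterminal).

[Expr [Term [Factor ( [Expr [Term [Factor id]]] )]] @ [Expr [Term [Factor ! [Factor id]]] @ [Expr [Term [Factor ! [Factor id]]]]]]

14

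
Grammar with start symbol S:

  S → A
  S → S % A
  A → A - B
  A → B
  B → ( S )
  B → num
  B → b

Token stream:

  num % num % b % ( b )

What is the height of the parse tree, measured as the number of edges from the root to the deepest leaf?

6

[S [S [S [S [A [B num]]] % [A [B num]]] % [A [B b]]] % [A [B ( [S [A [B b]]] )]]]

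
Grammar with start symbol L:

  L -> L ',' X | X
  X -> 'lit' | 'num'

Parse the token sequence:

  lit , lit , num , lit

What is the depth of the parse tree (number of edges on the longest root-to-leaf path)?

[L [L [L [L [X lit]] , [X lit]] , [X num]] , [X lit]]

5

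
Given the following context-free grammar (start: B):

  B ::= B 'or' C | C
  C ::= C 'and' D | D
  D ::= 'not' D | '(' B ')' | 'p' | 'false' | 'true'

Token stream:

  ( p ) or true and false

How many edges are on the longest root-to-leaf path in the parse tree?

[B [B [C [D ( [B [C [D p]]] )]]] or [C [C [D true]] and [D false]]]

7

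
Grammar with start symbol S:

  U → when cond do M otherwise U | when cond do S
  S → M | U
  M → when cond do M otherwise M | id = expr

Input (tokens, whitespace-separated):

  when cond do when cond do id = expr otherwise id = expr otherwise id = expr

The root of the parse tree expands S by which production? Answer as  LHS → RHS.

S → M

[S [M when cond do [M when cond do [M id = expr] otherwise [M id = expr]] otherwise [M id = expr]]]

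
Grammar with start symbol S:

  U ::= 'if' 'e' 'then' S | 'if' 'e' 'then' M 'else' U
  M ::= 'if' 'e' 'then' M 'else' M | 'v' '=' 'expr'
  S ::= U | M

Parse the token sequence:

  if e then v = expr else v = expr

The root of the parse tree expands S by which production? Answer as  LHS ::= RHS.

S ::= M

[S [M if e then [M v = expr] else [M v = expr]]]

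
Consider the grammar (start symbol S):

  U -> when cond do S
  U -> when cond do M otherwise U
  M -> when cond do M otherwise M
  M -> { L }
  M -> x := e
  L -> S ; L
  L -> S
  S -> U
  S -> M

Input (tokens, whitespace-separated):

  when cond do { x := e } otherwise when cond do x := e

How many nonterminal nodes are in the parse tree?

[S [U when cond do [M { [L [S [M x := e]]] }] otherwise [U when cond do [S [M x := e]]]]]

9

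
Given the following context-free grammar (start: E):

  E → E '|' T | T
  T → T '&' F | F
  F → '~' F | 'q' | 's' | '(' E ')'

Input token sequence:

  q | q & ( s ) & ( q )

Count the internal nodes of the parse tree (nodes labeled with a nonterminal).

16

[E [E [T [F q]]] | [T [T [T [F q]] & [F ( [E [T [F s]]] )]] & [F ( [E [T [F q]]] )]]]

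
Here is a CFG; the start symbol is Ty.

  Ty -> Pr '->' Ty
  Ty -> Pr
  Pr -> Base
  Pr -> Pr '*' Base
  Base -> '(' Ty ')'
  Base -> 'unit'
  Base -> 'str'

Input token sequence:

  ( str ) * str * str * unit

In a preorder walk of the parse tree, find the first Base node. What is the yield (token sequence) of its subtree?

[Ty [Pr [Pr [Pr [Pr [Base ( [Ty [Pr [Base str]]] )]] * [Base str]] * [Base str]] * [Base unit]]]

( str )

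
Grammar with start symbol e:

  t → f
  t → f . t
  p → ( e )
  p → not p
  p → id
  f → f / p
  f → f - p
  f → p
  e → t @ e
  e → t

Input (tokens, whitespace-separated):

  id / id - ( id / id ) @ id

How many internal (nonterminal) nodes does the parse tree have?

18

[e [t [f [f [f [p id]] / [p id]] - [p ( [e [t [f [f [p id]] / [p id]]]] )]]] @ [e [t [f [p id]]]]]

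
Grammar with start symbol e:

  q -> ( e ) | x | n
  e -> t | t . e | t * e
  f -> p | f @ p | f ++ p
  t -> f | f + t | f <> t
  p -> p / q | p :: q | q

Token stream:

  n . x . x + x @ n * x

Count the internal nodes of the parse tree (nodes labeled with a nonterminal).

[e [t [f [p [q n]]]] . [e [t [f [p [q x]]]] . [e [t [f [p [q x]]] + [t [f [f [p [q x]]] @ [p [q n]]]]] * [e [t [f [p [q x]]]]]]]]

27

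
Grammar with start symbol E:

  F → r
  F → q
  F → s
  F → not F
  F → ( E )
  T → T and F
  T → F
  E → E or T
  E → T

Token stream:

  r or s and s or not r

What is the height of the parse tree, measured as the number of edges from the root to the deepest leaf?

[E [E [E [T [F r]]] or [T [T [F s]] and [F s]]] or [T [F not [F r]]]]

5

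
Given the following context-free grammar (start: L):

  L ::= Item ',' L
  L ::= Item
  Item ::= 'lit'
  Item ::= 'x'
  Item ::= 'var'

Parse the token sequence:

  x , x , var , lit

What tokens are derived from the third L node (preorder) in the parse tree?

var , lit

[L [Item x] , [L [Item x] , [L [Item var] , [L [Item lit]]]]]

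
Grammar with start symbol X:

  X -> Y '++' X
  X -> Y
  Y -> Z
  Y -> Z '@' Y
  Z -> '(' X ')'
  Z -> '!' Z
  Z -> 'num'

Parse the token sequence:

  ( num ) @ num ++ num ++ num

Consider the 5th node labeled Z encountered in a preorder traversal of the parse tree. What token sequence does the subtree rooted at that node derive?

[X [Y [Z ( [X [Y [Z num]]] )] @ [Y [Z num]]] ++ [X [Y [Z num]] ++ [X [Y [Z num]]]]]

num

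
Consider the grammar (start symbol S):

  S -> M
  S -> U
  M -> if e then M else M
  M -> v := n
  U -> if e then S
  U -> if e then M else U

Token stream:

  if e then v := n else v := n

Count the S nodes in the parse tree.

[S [M if e then [M v := n] else [M v := n]]]

1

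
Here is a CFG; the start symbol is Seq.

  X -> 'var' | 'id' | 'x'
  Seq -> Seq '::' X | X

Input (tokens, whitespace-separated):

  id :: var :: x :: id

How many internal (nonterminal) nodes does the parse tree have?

[Seq [Seq [Seq [Seq [X id]] :: [X var]] :: [X x]] :: [X id]]

8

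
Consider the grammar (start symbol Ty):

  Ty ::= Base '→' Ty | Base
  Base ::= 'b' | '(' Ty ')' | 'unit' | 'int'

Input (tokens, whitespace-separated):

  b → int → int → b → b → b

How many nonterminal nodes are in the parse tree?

12

[Ty [Base b] → [Ty [Base int] → [Ty [Base int] → [Ty [Base b] → [Ty [Base b] → [Ty [Base b]]]]]]]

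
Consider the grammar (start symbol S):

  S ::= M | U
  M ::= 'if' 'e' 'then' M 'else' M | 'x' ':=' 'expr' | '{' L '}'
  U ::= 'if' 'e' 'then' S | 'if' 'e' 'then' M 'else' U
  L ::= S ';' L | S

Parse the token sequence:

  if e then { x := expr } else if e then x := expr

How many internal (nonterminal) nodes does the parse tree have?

[S [U if e then [M { [L [S [M x := expr]]] }] else [U if e then [S [M x := expr]]]]]

9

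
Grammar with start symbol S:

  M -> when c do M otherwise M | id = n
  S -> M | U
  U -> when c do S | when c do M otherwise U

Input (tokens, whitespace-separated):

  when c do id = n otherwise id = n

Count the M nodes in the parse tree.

[S [M when c do [M id = n] otherwise [M id = n]]]

3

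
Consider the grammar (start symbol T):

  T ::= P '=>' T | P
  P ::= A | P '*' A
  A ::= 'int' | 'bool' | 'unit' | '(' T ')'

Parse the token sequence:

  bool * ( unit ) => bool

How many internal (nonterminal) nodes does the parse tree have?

11

[T [P [P [A bool]] * [A ( [T [P [A unit]]] )]] => [T [P [A bool]]]]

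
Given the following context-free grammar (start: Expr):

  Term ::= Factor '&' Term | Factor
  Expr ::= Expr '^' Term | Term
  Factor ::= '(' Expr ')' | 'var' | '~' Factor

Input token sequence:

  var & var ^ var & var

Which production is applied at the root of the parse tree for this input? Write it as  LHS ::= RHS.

[Expr [Expr [Term [Factor var] & [Term [Factor var]]]] ^ [Term [Factor var] & [Term [Factor var]]]]

Expr ::= Expr '^' Term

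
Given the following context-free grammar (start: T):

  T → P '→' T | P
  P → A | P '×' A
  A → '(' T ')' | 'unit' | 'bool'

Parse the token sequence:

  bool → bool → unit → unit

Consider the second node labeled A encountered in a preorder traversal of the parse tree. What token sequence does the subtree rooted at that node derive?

[T [P [A bool]] → [T [P [A bool]] → [T [P [A unit]] → [T [P [A unit]]]]]]

bool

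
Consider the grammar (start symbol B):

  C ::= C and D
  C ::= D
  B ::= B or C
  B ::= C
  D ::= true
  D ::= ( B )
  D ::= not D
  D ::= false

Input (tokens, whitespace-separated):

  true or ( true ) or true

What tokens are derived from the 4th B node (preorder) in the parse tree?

true

[B [B [B [C [D true]]] or [C [D ( [B [C [D true]]] )]]] or [C [D true]]]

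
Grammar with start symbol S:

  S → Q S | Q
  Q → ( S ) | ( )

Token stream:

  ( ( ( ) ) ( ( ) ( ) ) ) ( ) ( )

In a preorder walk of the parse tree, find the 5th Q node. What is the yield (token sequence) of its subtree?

[S [Q ( [S [Q ( [S [Q ( )]] )] [S [Q ( [S [Q ( )] [S [Q ( )]]] )]]] )] [S [Q ( )] [S [Q ( )]]]]

( )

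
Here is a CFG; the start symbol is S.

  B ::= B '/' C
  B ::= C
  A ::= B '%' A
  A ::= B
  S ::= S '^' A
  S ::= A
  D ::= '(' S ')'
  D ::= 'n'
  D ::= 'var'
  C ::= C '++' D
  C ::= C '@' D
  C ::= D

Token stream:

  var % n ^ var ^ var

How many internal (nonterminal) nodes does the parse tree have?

19

[S [S [S [A [B [C [D var]]] % [A [B [C [D n]]]]]] ^ [A [B [C [D var]]]]] ^ [A [B [C [D var]]]]]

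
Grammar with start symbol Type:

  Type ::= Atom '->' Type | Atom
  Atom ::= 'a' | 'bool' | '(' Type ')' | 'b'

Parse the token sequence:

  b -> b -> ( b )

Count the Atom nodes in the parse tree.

[Type [Atom b] -> [Type [Atom b] -> [Type [Atom ( [Type [Atom b]] )]]]]

4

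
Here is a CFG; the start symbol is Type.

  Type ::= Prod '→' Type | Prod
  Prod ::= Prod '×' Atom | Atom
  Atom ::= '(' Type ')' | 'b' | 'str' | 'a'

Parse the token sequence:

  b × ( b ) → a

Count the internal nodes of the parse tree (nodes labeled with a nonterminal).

11

[Type [Prod [Prod [Atom b]] × [Atom ( [Type [Prod [Atom b]]] )]] → [Type [Prod [Atom a]]]]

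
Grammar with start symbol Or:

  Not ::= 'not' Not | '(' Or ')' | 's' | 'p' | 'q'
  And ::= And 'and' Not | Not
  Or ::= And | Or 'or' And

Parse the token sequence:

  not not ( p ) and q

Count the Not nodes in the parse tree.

[Or [And [And [Not not [Not not [Not ( [Or [And [Not p]]] )]]]] and [Not q]]]

5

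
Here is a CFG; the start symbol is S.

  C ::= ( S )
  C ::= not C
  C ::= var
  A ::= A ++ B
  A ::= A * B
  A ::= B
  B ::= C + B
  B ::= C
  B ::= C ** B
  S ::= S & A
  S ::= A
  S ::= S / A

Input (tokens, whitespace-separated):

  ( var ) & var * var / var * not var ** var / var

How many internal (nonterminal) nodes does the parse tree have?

[S [S [S [S [A [B [C ( [S [A [B [C var]]]] )]]]] & [A [A [B [C var]]] * [B [C var]]]] / [A [A [B [C var]]] * [B [C not [C var]] ** [B [C var]]]]] / [A [B [C var]]]]

29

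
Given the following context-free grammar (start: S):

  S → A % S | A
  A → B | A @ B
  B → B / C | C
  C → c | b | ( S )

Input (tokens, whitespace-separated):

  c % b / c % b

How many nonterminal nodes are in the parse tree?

14

[S [A [B [C c]]] % [S [A [B [B [C b]] / [C c]]] % [S [A [B [C b]]]]]]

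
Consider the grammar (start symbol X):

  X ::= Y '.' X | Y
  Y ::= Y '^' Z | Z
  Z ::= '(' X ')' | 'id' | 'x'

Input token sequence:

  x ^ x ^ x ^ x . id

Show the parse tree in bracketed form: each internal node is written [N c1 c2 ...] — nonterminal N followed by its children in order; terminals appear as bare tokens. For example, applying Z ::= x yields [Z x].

X
Y . X
Y ^ Z . X
Y ^ Z ^ Z . X
Y ^ Z ^ Z ^ Z . X
Z ^ Z ^ Z ^ Z . X
x ^ Z ^ Z ^ Z . X
x ^ x ^ Z ^ Z . X
x ^ x ^ x ^ Z . X
x ^ x ^ x ^ x . X
x ^ x ^ x ^ x . Y
x ^ x ^ x ^ x . Z
x ^ x ^ x ^ x . id

[X [Y [Y [Y [Y [Z x]] ^ [Z x]] ^ [Z x]] ^ [Z x]] . [X [Y [Z id]]]]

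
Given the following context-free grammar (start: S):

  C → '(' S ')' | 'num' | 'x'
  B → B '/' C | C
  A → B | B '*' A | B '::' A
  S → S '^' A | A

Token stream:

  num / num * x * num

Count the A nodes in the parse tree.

[S [A [B [B [C num]] / [C num]] * [A [B [C x]] * [A [B [C num]]]]]]

3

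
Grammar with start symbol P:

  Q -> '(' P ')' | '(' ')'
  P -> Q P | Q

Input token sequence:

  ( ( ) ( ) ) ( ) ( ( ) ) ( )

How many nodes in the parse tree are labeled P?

[P [Q ( [P [Q ( )] [P [Q ( )]]] )] [P [Q ( )] [P [Q ( [P [Q ( )]] )] [P [Q ( )]]]]]

7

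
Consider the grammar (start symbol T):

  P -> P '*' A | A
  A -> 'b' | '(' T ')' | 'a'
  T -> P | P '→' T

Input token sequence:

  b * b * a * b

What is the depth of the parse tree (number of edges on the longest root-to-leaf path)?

[T [P [P [P [P [A b]] * [A b]] * [A a]] * [A b]]]

6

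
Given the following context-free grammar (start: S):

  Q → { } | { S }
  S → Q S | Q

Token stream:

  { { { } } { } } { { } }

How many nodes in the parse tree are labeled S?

6

[S [Q { [S [Q { [S [Q { }]] }] [S [Q { }]]] }] [S [Q { [S [Q { }]] }]]]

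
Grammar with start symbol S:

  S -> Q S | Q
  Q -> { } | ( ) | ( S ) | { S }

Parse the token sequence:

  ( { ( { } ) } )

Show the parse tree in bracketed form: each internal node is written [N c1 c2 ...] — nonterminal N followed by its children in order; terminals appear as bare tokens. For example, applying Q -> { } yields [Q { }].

[S [Q ( [S [Q { [S [Q ( [S [Q { }]] )]] }]] )]]

S
Q
( S )
( Q )
( { S } )
( { Q } )
( { ( S ) } )
( { ( Q ) } )
( { ( { } ) } )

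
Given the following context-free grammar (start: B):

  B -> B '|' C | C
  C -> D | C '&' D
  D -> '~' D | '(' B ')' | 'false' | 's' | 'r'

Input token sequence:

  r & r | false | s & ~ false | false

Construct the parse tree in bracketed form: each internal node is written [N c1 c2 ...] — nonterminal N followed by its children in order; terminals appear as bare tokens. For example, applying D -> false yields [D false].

[B [B [B [B [C [C [D r]] & [D r]]] | [C [D false]]] | [C [C [D s]] & [D ~ [D false]]]] | [C [D false]]]

B
B | C
B | C | C
B | C | C | C
C | C | C | C
C & D | C | C | C
D & D | C | C | C
r & D | C | C | C
r & r | C | C | C
r & r | D | C | C
r & r | false | C | C
r & r | false | C & D | C
r & r | false | D & D | C
r & r | false | s & D | C
r & r | false | s & ~ D | C
r & r | false | s & ~ false | C
r & r | false | s & ~ false | D
r & r | false | s & ~ false | false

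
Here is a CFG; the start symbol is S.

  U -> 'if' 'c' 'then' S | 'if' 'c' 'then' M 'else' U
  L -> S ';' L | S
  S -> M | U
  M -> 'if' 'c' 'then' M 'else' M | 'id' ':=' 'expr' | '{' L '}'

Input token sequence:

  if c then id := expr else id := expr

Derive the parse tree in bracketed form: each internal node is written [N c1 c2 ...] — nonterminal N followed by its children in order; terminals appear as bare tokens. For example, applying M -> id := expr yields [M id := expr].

[S [M if c then [M id := expr] else [M id := expr]]]

S
M
if c then M else M
if c then id := expr else M
if c then id := expr else id := expr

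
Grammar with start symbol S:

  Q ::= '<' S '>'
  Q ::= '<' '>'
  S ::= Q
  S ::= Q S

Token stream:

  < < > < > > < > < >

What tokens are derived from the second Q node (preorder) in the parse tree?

< >

[S [Q < [S [Q < >] [S [Q < >]]] >] [S [Q < >] [S [Q < >]]]]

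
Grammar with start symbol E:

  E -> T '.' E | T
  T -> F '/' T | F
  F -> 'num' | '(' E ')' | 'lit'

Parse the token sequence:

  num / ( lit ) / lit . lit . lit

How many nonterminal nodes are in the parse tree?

[E [T [F num] / [T [F ( [E [T [F lit]]] )] / [T [F lit]]]] . [E [T [F lit]] . [E [T [F lit]]]]]

16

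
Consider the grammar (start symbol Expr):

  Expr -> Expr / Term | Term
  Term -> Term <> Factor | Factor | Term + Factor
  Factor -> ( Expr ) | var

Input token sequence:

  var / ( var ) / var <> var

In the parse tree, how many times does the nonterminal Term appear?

[Expr [Expr [Expr [Term [Factor var]]] / [Term [Factor ( [Expr [Term [Factor var]]] )]]] / [Term [Term [Factor var]] <> [Factor var]]]

5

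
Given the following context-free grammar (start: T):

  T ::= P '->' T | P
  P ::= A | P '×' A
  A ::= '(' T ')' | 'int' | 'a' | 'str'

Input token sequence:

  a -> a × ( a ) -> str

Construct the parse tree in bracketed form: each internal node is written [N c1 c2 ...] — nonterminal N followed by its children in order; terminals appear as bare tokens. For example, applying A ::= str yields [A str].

[T [P [A a]] -> [T [P [P [A a]] × [A ( [T [P [A a]]] )]] -> [T [P [A str]]]]]

T
P -> T
A -> T
a -> T
a -> P -> T
a -> P × A -> T
a -> A × A -> T
a -> a × A -> T
a -> a × ( T ) -> T
a -> a × ( P ) -> T
a -> a × ( A ) -> T
a -> a × ( a ) -> T
a -> a × ( a ) -> P
a -> a × ( a ) -> A
a -> a × ( a ) -> str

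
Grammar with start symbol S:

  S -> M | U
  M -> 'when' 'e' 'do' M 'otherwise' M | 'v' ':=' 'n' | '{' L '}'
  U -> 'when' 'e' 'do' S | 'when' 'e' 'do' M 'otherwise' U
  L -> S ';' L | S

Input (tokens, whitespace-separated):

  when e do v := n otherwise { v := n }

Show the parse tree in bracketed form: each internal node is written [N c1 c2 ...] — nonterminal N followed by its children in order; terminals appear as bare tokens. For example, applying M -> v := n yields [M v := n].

S
M
when e do M otherwise M
when e do v := n otherwise M
when e do v := n otherwise { L }
when e do v := n otherwise { S }
when e do v := n otherwise { M }
when e do v := n otherwise { v := n }

[S [M when e do [M v := n] otherwise [M { [L [S [M v := n]]] }]]]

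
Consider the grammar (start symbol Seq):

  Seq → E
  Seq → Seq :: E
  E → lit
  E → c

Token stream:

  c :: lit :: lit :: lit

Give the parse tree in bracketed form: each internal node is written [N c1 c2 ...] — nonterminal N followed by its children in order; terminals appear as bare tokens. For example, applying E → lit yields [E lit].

Seq
Seq :: E
Seq :: E :: E
Seq :: E :: E :: E
E :: E :: E :: E
c :: E :: E :: E
c :: lit :: E :: E
c :: lit :: lit :: E
c :: lit :: lit :: lit

[Seq [Seq [Seq [Seq [E c]] :: [E lit]] :: [E lit]] :: [E lit]]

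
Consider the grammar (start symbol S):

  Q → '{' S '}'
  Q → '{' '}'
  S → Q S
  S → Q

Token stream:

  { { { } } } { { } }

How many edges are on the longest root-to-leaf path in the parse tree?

[S [Q { [S [Q { [S [Q { }]] }]] }] [S [Q { [S [Q { }]] }]]]

6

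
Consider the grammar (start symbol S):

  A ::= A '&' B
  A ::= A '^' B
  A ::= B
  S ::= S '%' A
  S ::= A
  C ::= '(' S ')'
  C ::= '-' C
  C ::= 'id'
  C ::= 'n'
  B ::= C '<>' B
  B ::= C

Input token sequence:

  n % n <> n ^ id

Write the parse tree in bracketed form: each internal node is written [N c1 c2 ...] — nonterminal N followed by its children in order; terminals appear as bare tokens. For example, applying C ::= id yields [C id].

[S [S [A [B [C n]]]] % [A [A [B [C n] <> [B [C n]]]] ^ [B [C id]]]]

S
S % A
A % A
B % A
C % A
n % A
n % A ^ B
n % B ^ B
n % C <> B ^ B
n % n <> B ^ B
n % n <> C ^ B
n % n <> n ^ B
n % n <> n ^ C
n % n <> n ^ id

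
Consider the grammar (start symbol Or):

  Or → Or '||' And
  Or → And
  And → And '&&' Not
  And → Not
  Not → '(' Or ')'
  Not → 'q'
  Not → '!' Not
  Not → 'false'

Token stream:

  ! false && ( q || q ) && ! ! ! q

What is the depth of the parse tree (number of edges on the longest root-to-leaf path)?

[Or [And [And [And [Not ! [Not false]]] && [Not ( [Or [Or [And [Not q]]] || [And [Not q]]] )]] && [Not ! [Not ! [Not ! [Not q]]]]]]

8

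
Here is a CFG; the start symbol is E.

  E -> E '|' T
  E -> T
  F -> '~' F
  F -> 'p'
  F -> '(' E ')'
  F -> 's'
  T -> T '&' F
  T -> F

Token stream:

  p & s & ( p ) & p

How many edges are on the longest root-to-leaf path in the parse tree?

7

[E [T [T [T [T [F p]] & [F s]] & [F ( [E [T [F p]]] )]] & [F p]]]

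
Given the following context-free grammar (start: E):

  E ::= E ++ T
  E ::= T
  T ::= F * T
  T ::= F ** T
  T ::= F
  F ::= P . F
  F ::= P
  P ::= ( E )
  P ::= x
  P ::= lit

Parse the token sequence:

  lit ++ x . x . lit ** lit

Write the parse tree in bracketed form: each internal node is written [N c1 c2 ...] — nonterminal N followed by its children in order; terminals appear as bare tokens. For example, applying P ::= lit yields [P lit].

[E [E [T [F [P lit]]]] ++ [T [F [P x] . [F [P x] . [F [P lit]]]] ** [T [F [P lit]]]]]

E
E ++ T
T ++ T
F ++ T
P ++ T
lit ++ T
lit ++ F ** T
lit ++ P . F ** T
lit ++ x . F ** T
lit ++ x . P . F ** T
lit ++ x . x . F ** T
lit ++ x . x . P ** T
lit ++ x . x . lit ** T
lit ++ x . x . lit ** F
lit ++ x . x . lit ** P
lit ++ x . x . lit ** lit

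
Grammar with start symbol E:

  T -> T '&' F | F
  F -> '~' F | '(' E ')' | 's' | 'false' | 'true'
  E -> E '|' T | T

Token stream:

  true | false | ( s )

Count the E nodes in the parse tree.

[E [E [E [T [F true]]] | [T [F false]]] | [T [F ( [E [T [F s]]] )]]]

4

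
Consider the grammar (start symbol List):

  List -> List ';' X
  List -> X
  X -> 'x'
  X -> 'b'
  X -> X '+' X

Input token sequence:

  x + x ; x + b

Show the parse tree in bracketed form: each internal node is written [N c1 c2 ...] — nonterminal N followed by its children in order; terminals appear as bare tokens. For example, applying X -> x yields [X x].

List
List ; X
X ; X
X + X ; X
x + X ; X
x + x ; X
x + x ; X + X
x + x ; x + X
x + x ; x + b

[List [List [X [X x] + [X x]]] ; [X [X x] + [X b]]]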